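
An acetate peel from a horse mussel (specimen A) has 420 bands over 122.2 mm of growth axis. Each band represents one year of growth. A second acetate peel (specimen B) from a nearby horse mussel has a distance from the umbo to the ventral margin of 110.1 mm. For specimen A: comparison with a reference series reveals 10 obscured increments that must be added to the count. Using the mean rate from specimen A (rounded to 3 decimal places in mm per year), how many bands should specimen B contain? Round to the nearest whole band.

388 bands

Specimen A: true band count = 420 + 10 = 430.
A: Mean rate = 122.2 mm / 430 years ≈ 0.284 mm/yr.
Specimen B: 110.1 mm / 0.284 mm per year = 387.68 years ≈ 388 bands.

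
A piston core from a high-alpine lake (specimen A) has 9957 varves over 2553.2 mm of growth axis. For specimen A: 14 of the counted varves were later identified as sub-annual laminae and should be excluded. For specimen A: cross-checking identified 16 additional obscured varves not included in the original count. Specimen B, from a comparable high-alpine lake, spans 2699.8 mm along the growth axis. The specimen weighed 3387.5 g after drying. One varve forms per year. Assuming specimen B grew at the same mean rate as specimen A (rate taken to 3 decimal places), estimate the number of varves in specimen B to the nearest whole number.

Specimen A: true varve count = 9957 − 14 + 16 = 9959.
A: 2553.2 mm over 9959 years gives 2553.2 / 9959 ≈ 0.256 mm/year.
For B, 2699.8 / 0.256 = 10546.09 years ≈ 10546 varves.

10546 varves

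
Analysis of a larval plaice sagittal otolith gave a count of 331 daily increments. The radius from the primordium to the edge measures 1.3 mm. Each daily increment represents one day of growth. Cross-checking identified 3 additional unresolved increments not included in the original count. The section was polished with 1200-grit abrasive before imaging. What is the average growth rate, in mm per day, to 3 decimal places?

0.004 mm per day

Adjusted count: 331 + 3 = 334 daily increments.
Mean rate = 1.3 mm / 334 days ≈ 0.004 mm per day.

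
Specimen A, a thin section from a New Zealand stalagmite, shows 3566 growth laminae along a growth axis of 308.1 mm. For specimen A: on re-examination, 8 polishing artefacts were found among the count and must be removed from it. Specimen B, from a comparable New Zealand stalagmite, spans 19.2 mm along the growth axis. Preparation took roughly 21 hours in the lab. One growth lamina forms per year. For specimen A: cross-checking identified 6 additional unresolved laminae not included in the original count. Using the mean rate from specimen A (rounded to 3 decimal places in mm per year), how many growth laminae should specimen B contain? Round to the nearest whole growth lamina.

Specimen A: adjusted count: 3566 − 8 + 6 = 3564 growth laminae.
A: Extension rate ≈ 308.1 / 3564 = 0.086 mm/year.
Specimen B: 19.2 mm / 0.086 mm per year = 223.26 years ≈ 223 growth laminae.

223 growth laminae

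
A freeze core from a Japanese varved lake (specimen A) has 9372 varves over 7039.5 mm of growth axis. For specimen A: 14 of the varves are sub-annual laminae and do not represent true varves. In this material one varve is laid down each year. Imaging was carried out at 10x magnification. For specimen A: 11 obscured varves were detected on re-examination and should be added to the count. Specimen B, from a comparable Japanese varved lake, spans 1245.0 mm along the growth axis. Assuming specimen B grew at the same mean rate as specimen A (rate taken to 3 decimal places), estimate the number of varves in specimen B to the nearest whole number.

1658 varves

Specimen A: after corrections the count is 9372 − 14 + 11 = 9369 varves.
A: 7039.5 mm over 9369 years gives 7039.5 / 9369 ≈ 0.751 mm/year.
B spans 1245.0 / 0.751 = 1657.79 years ≈ 1658 varves.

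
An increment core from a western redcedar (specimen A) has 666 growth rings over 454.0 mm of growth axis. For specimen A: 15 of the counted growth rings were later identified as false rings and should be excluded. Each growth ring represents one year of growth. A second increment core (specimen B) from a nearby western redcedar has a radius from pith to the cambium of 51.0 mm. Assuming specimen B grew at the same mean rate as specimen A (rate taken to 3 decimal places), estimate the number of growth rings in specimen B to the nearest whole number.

Specimen A: true growth ring count = 666 − 15 = 651.
A: Mean rate = 454.0 mm / 651 years ≈ 0.697 mm/yr.
For B, 51.0 / 0.697 = 73.17 years ≈ 73 growth rings.

73 growth rings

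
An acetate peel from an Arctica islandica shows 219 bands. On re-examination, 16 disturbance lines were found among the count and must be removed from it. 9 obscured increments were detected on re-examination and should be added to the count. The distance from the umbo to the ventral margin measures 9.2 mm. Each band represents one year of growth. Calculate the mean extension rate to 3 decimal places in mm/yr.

0.043 mm/yr

Adjusted count: 219 − 16 + 9 = 212 bands.
9.2 mm over 212 years gives 9.2 / 212 ≈ 0.043 mm/yr.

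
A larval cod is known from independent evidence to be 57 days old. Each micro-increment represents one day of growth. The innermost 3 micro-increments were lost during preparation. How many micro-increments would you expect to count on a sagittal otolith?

Expected micro-increments over 57 days: 57.
Less the 3 uncaptured micro-increments: 57 − 3 = 54.

54 micro-increments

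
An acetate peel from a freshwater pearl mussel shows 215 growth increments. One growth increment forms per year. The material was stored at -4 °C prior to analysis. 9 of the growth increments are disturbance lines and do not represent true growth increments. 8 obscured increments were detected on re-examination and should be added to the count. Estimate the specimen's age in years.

Correcting the raw count gives 215 − 9 + 8 = 214 true growth increments.
At one growth increment per year, that is 214 years.

214 years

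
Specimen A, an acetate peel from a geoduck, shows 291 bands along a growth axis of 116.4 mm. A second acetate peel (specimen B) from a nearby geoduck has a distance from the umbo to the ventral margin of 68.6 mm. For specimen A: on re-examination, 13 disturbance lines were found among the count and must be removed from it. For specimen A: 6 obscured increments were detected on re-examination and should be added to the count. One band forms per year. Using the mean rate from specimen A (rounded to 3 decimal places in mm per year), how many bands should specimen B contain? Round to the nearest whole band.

Specimen A: adjusted count: 291 − 13 + 6 = 284 bands.
A: Extension rate ≈ 116.4 / 284 = 0.410 mm/year.
B spans 68.6 / 0.410 = 167.32 years ≈ 167 bands.

167 bands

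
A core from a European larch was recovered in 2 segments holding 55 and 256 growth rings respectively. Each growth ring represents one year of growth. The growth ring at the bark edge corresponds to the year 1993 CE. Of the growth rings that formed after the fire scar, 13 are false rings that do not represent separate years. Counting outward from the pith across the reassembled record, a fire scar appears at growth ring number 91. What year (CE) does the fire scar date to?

1786 CE

Total growth rings = 55 + 256 = 311.
Between growth ring 91 and the bark edge there are 311 − 91 = 220 growth rings.
220 − 13 false = 207 true growth rings after the fire scar.
The growth ring at the bark edge is 1993 CE, so the fire scar dates to 1993 − 207 = 1786 CE.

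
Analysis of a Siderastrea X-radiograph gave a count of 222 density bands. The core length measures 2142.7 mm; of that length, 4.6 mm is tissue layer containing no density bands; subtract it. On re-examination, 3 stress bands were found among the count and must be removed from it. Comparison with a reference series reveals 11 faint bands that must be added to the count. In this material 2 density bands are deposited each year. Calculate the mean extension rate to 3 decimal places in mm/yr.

Correcting the raw count gives 222 − 3 + 11 = 230 true density bands.
With 2 density bands per year, 230 / 2 = 115 years.
Net length = 2142.7 − 4.6 = 2138.1 mm.
2138.1 mm over 115 years gives 2138.1 / 115 ≈ 18.592 mm/yr.

18.592 mm/yr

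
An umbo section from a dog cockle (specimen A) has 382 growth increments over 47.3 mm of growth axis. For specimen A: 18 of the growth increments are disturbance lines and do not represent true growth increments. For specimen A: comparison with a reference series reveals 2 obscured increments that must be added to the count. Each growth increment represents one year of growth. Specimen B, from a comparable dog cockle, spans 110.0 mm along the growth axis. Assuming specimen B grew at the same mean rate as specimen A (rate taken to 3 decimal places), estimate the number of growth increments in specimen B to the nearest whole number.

Specimen A: correcting the raw count gives 382 − 18 + 2 = 366 true growth increments.
A: Extension rate ≈ 47.3 / 366 = 0.129 mm per year.
Specimen B: 110.0 mm / 0.129 mm per year = 852.71 years ≈ 853 growth increments.

853 growth increments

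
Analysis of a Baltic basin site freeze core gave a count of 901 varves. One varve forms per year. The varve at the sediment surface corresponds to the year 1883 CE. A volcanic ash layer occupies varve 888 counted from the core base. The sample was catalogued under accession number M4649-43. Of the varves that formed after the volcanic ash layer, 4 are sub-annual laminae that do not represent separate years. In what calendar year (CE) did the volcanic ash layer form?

The volcanic ash layer sits at varve 888 from the core base, so 901 − 888 = 13 varves formed after it.
Removing the 4 false varves leaves 13 − 4 = 9 true varves beyond the volcanic ash layer.
1883 − 9 = 1874 CE.

1874 CE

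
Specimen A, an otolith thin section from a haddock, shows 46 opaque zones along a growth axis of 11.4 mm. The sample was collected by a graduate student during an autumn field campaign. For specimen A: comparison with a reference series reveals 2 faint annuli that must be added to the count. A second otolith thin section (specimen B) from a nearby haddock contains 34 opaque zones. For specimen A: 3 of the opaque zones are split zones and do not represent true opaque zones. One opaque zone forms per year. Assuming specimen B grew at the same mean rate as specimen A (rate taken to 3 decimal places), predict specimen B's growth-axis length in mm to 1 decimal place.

Specimen A: after corrections the count is 46 − 3 + 2 = 45 opaque zones.
A: 11.4 mm over 45 years gives 11.4 / 45 ≈ 0.253 mm per year.
Length of B = 0.253 × 34 = 8.6 mm.

8.6 mm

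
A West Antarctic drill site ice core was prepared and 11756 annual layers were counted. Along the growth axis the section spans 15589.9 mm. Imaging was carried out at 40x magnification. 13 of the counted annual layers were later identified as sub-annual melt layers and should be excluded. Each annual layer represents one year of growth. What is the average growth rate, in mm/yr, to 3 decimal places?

True annual layer count = 11756 − 13 = 11743.
Extension rate ≈ 15589.9 / 11743 = 1.328 mm/yr.

1.328 mm/yr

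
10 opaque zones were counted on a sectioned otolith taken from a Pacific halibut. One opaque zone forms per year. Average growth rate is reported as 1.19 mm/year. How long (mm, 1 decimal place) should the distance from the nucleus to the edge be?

10 years of growth are recorded.
Predicted length = 1.19 mm/year × 10 years = 11.9 mm.

11.9 mm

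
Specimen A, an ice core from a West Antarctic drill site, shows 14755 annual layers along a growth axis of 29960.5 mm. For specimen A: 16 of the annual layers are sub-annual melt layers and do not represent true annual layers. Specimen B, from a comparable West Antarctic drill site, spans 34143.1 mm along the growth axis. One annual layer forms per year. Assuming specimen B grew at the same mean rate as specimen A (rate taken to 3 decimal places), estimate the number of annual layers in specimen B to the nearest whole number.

16794 annual layers

Specimen A: adjusted count: 14755 − 16 = 14739 annual layers.
A: 29960.5 mm over 14739 years gives 29960.5 / 14739 ≈ 2.033 mm/year.
Specimen B: 34143.1 mm / 2.033 mm per year = 16794.44 years ≈ 16794 annual layers.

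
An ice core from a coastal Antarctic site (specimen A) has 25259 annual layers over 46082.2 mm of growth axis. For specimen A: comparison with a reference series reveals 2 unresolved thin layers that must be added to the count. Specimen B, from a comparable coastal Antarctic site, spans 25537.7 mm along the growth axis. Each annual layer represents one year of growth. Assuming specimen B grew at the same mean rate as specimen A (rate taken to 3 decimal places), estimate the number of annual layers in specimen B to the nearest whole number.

Specimen A: correcting the raw count gives 25259 + 2 = 25261 true annual layers.
A: Extension rate ≈ 46082.2 / 25261 = 1.824 mm/yr.
B spans 25537.7 / 1.824 = 14000.93 years ≈ 14001 annual layers.

14001 annual layers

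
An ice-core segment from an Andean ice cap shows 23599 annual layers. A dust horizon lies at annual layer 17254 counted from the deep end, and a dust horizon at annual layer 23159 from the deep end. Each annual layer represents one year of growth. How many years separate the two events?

5905 yr

Separation: 23159 − 17254 = 5905 annual layers.
That is 5905 years at one annual layer per year.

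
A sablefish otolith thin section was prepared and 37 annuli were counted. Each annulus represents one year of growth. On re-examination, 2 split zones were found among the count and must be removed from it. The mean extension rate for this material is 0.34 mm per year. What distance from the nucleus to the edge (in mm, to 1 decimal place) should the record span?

After corrections the count is 37 − 2 = 35 annuli.
Length ≈ 0.34 × 35 = 11.9 mm.

11.9 mm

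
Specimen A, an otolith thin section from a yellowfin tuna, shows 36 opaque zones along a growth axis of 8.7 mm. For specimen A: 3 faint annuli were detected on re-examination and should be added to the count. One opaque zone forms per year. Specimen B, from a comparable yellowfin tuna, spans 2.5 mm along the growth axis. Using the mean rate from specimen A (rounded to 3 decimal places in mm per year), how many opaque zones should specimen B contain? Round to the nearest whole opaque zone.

Specimen A: true opaque zone count = 36 + 3 = 39.
A: Extension rate ≈ 8.7 / 39 = 0.223 mm/yr.
For B, 2.5 / 0.223 = 11.21 years ≈ 11 opaque zones.

11 opaque zones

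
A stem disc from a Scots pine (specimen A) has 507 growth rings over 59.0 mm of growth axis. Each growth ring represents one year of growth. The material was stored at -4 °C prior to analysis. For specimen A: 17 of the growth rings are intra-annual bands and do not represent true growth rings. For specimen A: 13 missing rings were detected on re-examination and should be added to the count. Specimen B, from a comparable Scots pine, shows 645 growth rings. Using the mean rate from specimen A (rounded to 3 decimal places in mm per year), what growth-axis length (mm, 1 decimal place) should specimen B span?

75.5 mm

Specimen A: adjusted count: 507 − 17 + 13 = 503 growth rings.
A: Extension rate ≈ 59.0 / 503 = 0.117 mm/year.
Length of B = 0.117 × 645 = 75.5 mm.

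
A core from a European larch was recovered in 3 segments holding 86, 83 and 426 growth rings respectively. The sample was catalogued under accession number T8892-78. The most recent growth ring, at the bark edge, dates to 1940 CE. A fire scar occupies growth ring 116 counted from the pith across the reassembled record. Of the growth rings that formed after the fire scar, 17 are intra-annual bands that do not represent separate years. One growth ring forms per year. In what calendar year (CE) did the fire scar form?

Total growth rings = 86 + 83 + 426 = 595.
595 − 116 = 479 growth rings lie beyond the fire scar toward the bark edge.
479 − 17 false = 462 true growth rings after the fire scar.
1940 − 462 = 1478 CE.

1478 CE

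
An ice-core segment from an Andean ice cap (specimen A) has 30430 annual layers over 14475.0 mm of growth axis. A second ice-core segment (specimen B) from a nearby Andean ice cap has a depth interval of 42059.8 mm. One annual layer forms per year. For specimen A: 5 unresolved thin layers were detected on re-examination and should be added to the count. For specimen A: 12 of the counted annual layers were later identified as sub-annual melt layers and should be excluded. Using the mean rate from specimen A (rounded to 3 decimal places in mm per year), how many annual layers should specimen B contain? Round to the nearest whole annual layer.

88361 annual layers

Specimen A: correcting the raw count gives 30430 − 12 + 5 = 30423 true annual layers.
A: 14475.0 mm over 30423 years gives 14475.0 / 30423 ≈ 0.476 mm per year.
Specimen B: 42059.8 mm / 0.476 mm per year = 88360.92 years ≈ 88361 annual layers.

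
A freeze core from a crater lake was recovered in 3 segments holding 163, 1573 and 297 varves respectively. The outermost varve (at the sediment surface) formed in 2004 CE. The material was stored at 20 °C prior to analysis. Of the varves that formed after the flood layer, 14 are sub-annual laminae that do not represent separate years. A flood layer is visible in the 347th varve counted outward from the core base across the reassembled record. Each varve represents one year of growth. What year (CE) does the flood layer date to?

332 CE

Total varves = 163 + 1573 + 297 = 2033.
The flood layer sits at varve 347 from the core base, so 2033 − 347 = 1686 varves formed after it.
1686 − 14 false = 1672 true varves after the flood layer.
The varve at the sediment surface is 2004 CE, so the flood layer dates to 2004 − 1672 = 332 CE.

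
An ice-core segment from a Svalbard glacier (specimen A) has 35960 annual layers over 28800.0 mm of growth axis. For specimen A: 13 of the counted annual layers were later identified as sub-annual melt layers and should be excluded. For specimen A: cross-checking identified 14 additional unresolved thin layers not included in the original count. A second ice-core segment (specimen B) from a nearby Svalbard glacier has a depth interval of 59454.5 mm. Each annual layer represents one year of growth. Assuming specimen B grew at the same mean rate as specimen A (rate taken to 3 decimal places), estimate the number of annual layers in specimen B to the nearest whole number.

Specimen A: true annual layer count = 35960 − 13 + 14 = 35961.
A: Extension rate ≈ 28800.0 / 35961 = 0.801 mm/yr.
B spans 59454.5 / 0.801 = 74225.34 years ≈ 74225 annual layers.

74225 annual layers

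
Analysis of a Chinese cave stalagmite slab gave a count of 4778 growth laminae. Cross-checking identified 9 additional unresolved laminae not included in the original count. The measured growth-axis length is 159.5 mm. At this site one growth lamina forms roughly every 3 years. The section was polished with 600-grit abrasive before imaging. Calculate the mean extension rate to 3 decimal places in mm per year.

Correcting the raw count gives 4778 + 9 = 4787 true growth laminae.
4787 growth laminae at 3 years each span 4787 × 3 = 14361 years.
Extension rate ≈ 159.5 / 14361 = 0.011 mm per year.

0.011 mm per year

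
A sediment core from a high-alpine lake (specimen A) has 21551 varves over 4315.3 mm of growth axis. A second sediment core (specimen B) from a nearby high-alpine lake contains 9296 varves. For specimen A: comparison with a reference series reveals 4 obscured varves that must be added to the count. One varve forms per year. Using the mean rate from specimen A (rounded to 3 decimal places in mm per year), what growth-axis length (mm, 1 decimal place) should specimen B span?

Specimen A: correcting the raw count gives 21551 + 4 = 21555 true varves.
A: Mean rate = 4315.3 mm / 21555 years ≈ 0.200 mm/year.
B's length ≈ 0.200 × 9296 = 1859.2 mm.

1859.2 mm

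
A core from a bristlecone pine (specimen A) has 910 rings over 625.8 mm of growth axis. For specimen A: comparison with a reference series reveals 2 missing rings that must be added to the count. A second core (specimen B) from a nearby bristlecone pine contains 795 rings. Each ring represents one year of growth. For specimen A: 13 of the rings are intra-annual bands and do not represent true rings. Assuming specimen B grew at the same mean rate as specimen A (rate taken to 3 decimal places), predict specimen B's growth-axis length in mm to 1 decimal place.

Specimen A: adjusted count: 910 − 13 + 2 = 899 rings.
A: Extension rate ≈ 625.8 / 899 = 0.696 mm per year.
B's length ≈ 0.696 × 795 = 553.3 mm.

553.3 mm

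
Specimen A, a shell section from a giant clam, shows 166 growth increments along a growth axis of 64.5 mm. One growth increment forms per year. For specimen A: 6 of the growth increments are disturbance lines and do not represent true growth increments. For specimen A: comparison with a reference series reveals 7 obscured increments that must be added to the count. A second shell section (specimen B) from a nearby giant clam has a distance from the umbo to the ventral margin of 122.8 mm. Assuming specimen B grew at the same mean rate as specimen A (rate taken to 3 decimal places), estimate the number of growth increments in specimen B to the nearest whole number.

318 growth increments

Specimen A: true growth increment count = 166 − 6 + 7 = 167.
A: 64.5 mm over 167 years gives 64.5 / 167 ≈ 0.386 mm/yr.
B spans 122.8 / 0.386 = 318.13 years ≈ 318 growth increments.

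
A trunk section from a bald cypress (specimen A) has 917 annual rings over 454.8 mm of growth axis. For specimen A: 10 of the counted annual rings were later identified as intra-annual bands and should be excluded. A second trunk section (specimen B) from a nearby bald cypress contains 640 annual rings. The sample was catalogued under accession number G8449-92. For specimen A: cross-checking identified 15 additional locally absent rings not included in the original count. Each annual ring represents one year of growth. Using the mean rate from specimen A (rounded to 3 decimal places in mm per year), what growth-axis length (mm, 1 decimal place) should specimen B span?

Specimen A: adjusted count: 917 − 10 + 15 = 922 annual rings.
A: Extension rate ≈ 454.8 / 922 = 0.493 mm per year.
For B, 0.493 mm/year × 640 years = 315.5 mm.

315.5 mm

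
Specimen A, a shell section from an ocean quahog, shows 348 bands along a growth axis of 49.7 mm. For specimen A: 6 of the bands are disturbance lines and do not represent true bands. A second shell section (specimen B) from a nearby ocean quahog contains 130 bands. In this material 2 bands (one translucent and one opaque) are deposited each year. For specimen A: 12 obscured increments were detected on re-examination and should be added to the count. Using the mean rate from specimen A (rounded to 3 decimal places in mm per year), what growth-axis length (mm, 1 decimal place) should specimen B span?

18.3 mm

Specimen A: after corrections the count is 348 − 6 + 12 = 354 bands.
Specimen A: dividing by 2 bands per year: 354 / 2 = 177 years.
A: Extension rate ≈ 49.7 / 177 = 0.281 mm per year.
Specimen B: dividing by 2 bands per year: 130 / 2 = 65 years. Length of B = 0.281 × 65 = 18.3 mm.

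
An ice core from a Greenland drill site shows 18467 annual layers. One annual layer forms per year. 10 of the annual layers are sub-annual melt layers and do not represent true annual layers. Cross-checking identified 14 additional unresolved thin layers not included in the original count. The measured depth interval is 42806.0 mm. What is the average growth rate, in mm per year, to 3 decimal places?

After corrections the count is 18467 − 10 + 14 = 18471 annual layers.
Extension rate ≈ 42806.0 / 18471 = 2.317 mm per year.

2.317 mm per year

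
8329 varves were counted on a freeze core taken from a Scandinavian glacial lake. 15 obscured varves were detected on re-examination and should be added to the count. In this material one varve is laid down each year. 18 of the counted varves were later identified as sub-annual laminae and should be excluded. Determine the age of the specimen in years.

After corrections the count is 8329 − 18 + 15 = 8326 varves.
One varve per year makes the duration 8326 years.

8326 yr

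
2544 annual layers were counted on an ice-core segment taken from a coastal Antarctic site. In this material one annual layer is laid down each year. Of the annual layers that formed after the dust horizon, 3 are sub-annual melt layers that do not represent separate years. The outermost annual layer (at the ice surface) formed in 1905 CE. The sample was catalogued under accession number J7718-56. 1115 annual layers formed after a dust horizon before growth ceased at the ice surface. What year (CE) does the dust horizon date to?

1115 annual layers formed after the dust horizon.
Removing the 3 false annual layers leaves 1115 − 3 = 1112 true annual layers beyond the dust horizon.
Counting back 1112 years from 1905 CE places the dust horizon in 1905 − 1112 = 793 CE.

793 CE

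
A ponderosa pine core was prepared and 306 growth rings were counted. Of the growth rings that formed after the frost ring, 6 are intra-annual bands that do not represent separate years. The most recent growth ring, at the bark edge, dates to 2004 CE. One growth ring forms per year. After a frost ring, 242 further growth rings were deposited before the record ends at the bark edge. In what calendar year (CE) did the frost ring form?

1768 CE

There are 242 growth rings younger than the frost ring.
Excluding 6 false growth rings: 242 − 6 = 236.
Counting back 236 years from 2004 CE places the frost ring in 2004 − 236 = 1768 CE.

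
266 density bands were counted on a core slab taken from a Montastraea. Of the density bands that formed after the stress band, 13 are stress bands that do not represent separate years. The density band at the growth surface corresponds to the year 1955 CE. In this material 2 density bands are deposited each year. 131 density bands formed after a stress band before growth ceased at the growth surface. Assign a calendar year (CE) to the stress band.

1896 CE

There are 131 density bands younger than the stress band.
Excluding 13 false density bands: 131 − 13 = 118.
118 density bands at 2 per year is 118 / 2 = 59 years.
1955 − 59 = 1896 CE.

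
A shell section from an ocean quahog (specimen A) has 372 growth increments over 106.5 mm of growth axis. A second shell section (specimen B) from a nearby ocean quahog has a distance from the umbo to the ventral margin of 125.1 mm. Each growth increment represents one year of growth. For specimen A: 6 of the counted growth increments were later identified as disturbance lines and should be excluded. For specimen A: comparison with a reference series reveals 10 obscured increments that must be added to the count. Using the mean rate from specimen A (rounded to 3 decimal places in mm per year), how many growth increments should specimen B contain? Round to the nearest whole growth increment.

Specimen A: after corrections the count is 372 − 6 + 10 = 376 growth increments.
A: Extension rate ≈ 106.5 / 376 = 0.283 mm/year.
B spans 125.1 / 0.283 = 442.05 years ≈ 442 growth increments.

442 growth increments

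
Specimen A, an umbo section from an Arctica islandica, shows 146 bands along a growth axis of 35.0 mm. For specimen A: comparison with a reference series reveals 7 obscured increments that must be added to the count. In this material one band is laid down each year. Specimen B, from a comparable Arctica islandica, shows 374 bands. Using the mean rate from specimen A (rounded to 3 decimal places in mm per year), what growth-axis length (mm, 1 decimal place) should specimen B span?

Specimen A: correcting the raw count gives 146 + 7 = 153 true bands.
A: Extension rate ≈ 35.0 / 153 = 0.229 mm/year.
For B, 0.229 mm/year × 374 years = 85.6 mm.

85.6 mm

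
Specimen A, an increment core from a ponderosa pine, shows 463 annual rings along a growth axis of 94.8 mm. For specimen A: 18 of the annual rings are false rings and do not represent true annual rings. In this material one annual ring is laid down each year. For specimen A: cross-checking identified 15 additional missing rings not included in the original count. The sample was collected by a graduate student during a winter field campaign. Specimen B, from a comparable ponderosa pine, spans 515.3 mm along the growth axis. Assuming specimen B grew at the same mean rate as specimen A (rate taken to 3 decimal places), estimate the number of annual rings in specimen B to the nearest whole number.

Specimen A: adjusted count: 463 − 18 + 15 = 460 annual rings.
A: 94.8 mm over 460 years gives 94.8 / 460 ≈ 0.206 mm/year.
B spans 515.3 / 0.206 = 2501.46 years ≈ 2501 annual rings.

2501 annual rings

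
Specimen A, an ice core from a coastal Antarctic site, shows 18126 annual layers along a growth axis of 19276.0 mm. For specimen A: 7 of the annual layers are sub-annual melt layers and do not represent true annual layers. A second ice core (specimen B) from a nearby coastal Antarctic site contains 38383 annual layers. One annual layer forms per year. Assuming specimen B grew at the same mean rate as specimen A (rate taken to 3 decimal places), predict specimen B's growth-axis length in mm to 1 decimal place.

40839.5 mm

Specimen A: correcting the raw count gives 18126 − 7 = 18119 true annual layers.
A: Extension rate ≈ 19276.0 / 18119 = 1.064 mm per year.
B's length ≈ 1.064 × 38383 = 40839.5 mm.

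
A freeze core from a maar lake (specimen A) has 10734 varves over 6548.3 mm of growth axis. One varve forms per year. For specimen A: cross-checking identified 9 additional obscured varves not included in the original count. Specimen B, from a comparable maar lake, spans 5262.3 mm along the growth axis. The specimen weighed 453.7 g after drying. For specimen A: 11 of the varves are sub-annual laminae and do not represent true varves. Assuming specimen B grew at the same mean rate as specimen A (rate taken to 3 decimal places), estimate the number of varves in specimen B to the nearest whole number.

Specimen A: true varve count = 10734 − 11 + 9 = 10732.
A: Mean rate = 6548.3 mm / 10732 years ≈ 0.610 mm per year.
B spans 5262.3 / 0.610 = 8626.72 years ≈ 8627 varves.

8627 varves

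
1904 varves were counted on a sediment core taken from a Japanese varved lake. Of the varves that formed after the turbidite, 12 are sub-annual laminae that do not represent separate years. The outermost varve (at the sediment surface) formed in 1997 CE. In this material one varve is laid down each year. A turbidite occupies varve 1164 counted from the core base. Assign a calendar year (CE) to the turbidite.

The turbidite sits at varve 1164 from the core base, so 1904 − 1164 = 740 varves formed after it.
Removing the 12 false varves leaves 740 − 12 = 728 true varves beyond the turbidite.
1997 − 728 = 1269 CE.

1269 CE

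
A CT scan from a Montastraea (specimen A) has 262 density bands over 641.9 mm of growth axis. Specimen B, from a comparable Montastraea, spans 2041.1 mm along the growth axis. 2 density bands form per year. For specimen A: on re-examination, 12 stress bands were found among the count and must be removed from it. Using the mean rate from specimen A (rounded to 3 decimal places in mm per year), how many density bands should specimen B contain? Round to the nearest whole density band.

795 density bands

Specimen A: adjusted count: 262 − 12 = 250 density bands.
Specimen A: dividing by 2 density bands per year: 250 / 2 = 125 years.
A: 641.9 mm over 125 years gives 641.9 / 125 ≈ 5.135 mm per year.
For B, 2041.1 / 5.135 = 397.49 years; at 2 density bands per year that is 397.49 × 2 ≈ 795 density bands.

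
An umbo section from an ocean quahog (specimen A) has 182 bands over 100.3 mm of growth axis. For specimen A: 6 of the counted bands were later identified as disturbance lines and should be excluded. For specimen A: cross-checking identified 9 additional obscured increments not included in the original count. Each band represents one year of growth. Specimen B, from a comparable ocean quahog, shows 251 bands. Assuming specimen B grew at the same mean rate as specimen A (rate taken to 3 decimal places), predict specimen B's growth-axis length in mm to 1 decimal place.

Specimen A: true band count = 182 − 6 + 9 = 185.
A: Extension rate ≈ 100.3 / 185 = 0.542 mm per year.
Length of B = 0.542 × 251 = 136.0 mm.

136.0 mm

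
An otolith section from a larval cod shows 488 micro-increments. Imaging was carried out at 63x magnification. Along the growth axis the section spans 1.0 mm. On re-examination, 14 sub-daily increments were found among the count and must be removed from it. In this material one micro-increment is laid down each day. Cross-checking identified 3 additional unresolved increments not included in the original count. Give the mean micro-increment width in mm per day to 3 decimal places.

0.002 mm per day

Correcting the raw count gives 488 − 14 + 3 = 477 true micro-increments.
1.0 mm over 477 days gives 1.0 / 477 ≈ 0.002 mm per day.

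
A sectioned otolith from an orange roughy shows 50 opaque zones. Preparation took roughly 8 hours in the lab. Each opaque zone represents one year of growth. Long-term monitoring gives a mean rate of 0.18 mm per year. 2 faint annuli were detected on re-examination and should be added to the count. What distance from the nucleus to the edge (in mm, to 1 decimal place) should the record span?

Adjusted count: 50 + 2 = 52 opaque zones.
Length ≈ 0.18 × 52 = 9.4 mm.

9.4 mm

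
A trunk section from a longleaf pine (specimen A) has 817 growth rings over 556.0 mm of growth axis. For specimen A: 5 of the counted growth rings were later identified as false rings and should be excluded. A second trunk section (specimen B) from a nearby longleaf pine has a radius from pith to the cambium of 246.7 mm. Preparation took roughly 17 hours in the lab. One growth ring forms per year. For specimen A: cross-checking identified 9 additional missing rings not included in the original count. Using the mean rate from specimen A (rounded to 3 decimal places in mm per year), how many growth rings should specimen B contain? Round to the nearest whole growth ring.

364 growth rings

Specimen A: adjusted count: 817 − 5 + 9 = 821 growth rings.
A: Mean rate = 556.0 mm / 821 years ≈ 0.677 mm/yr.
Specimen B: 246.7 mm / 0.677 mm per year = 364.40 years ≈ 364 growth rings.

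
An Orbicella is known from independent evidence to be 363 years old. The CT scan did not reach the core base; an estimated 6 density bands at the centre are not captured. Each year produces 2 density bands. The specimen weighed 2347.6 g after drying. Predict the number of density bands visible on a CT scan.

363 years at 2 density bands per year gives 363 × 2 = 726 density bands.
726 − 6 missed = 720 density bands expected in the prepared section.

720 density bands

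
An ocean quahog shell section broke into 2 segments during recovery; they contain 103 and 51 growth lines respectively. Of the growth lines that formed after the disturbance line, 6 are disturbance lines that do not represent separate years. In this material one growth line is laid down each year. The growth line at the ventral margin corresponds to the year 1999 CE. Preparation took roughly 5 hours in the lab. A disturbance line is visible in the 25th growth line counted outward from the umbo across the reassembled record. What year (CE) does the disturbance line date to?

Total growth lines = 103 + 51 = 154.
Between growth line 25 and the ventral margin there are 154 − 25 = 129 growth lines.
129 − 6 false = 123 true growth lines after the disturbance line.
The growth line at the ventral margin is 1999 CE, so the disturbance line dates to 1999 − 123 = 1876 CE.

1876 CE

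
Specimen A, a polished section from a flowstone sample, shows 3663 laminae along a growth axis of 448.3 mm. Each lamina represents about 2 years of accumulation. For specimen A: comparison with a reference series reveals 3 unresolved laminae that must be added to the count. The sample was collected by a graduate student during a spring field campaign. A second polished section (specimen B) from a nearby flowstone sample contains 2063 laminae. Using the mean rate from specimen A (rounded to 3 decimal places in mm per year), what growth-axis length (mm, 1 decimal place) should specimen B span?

251.7 mm

Specimen A: true lamina count = 3663 + 3 = 3666.
Specimen A: 3666 laminae at 2 years each span 3666 × 2 = 7332 years.
A: 448.3 mm over 7332 years gives 448.3 / 7332 ≈ 0.061 mm per year.
Specimen B: multiplying by 2 years per lamina: 2063 × 2 = 4126 years. B's length ≈ 0.061 × 4126 = 251.7 mm.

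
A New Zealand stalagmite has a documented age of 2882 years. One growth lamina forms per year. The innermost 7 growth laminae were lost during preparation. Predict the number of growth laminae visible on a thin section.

2875 growth laminae

Expected growth laminae over 2882 years: 2882.
Less the 7 uncaptured growth laminae: 2882 − 7 = 2875.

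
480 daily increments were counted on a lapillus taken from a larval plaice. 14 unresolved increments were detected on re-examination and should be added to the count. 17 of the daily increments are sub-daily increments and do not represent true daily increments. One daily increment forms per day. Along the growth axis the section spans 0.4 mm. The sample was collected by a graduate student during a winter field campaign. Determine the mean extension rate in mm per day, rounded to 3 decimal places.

0.001 mm per day

True daily increment count = 480 − 17 + 14 = 477.
Extension rate ≈ 0.4 / 477 = 0.001 mm per day.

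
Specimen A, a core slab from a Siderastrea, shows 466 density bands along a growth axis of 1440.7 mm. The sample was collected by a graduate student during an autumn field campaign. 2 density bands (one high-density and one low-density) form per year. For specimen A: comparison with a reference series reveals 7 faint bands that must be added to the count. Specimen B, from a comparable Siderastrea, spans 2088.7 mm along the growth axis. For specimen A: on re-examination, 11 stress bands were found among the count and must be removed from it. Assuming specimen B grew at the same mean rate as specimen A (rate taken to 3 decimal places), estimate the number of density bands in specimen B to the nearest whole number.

670 density bands

Specimen A: after corrections the count is 466 − 11 + 7 = 462 density bands.
Specimen A: 462 density bands at 2 per year is 462 / 2 = 231 years.
A: Mean rate = 1440.7 mm / 231 years ≈ 6.237 mm per year.
Specimen B: 2088.7 mm / 6.237 mm per year = 334.89 years; at 2 density bands per year that is 334.89 × 2 ≈ 670 density bands.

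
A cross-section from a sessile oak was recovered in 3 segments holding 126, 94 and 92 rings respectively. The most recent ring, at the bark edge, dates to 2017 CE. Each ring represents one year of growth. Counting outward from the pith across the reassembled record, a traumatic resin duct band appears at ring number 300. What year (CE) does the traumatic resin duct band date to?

Total rings = 126 + 94 + 92 = 312.
312 − 300 = 12 rings lie beyond the traumatic resin duct band toward the bark edge.
2017 − 12 = 2005 CE.

2005 CE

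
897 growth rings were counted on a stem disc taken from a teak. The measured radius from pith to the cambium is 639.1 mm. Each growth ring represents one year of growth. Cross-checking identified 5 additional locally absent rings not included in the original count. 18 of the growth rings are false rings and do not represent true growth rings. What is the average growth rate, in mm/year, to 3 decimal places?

After corrections the count is 897 − 18 + 5 = 884 growth rings.
Extension rate ≈ 639.1 / 884 = 0.723 mm/year.

0.723 mm/year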